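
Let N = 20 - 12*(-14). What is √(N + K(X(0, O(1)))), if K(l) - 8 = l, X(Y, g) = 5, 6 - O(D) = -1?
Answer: √201 ≈ 14.177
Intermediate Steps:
O(D) = 7 (O(D) = 6 - 1*(-1) = 6 + 1 = 7)
N = 188 (N = 20 + 168 = 188)
K(l) = 8 + l
√(N + K(X(0, O(1)))) = √(188 + (8 + 5)) = √(188 + 13) = √201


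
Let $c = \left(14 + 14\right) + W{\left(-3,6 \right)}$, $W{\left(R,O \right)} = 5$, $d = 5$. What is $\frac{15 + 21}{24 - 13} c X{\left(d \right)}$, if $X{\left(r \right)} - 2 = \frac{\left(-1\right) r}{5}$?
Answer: $108$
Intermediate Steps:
$X{\left(r \right)} = 2 - \frac{r}{5}$ ($X{\left(r \right)} = 2 + \frac{\left(-1\right) r}{5} = 2 + - r \frac{1}{5} = 2 - \frac{r}{5}$)
$c = 33$ ($c = \left(14 + 14\right) + 5 = 28 + 5 = 33$)
$\frac{15 + 21}{24 - 13} c X{\left(d \right)} = \frac{15 + 21}{24 - 13} \cdot 33 \left(2 - 1\right) = \frac{36}{11} \cdot 33 \left(2 - 1\right) = 36 \cdot \frac{1}{11} \cdot 33 \cdot 1 = \frac{36}{11} \cdot 33 \cdot 1 = 108 \cdot 1 = 108$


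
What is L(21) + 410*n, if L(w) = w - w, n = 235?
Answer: 96350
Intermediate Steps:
L(w) = 0
L(21) + 410*n = 0 + 410*235 = 0 + 96350 = 96350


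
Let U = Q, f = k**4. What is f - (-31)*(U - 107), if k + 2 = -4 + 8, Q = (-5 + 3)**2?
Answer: -3177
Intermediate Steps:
Q = 4 (Q = (-2)**2 = 4)
k = 2 (k = -2 + (-4 + 8) = -2 + 4 = 2)
f = 16 (f = 2**4 = 16)
U = 4
f - (-31)*(U - 107) = 16 - (-31)*(4 - 107) = 16 - (-31)*(-103) = 16 - 1*3193 = 16 - 3193 = -3177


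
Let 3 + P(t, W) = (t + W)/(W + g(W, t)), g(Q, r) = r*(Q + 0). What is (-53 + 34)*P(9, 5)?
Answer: 1292/25 ≈ 51.680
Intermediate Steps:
g(Q, r) = Q*r (g(Q, r) = r*Q = Q*r)
P(t, W) = -3 + (W + t)/(W + W*t) (P(t, W) = -3 + (t + W)/(W + W*t) = -3 + (W + t)/(W + W*t))
(-53 + 34)*P(9, 5) = (-53 + 34)*((9 - 2*5 - 3*5*9)/(5*(1 + 9))) = -19*(9 - 10 - 135)/(5*10) = -19*(-136)/(5*10) = -19*(-68/25) = 1292/25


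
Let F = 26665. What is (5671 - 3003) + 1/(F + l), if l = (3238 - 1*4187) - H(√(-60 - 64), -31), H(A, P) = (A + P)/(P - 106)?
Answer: 33115106587325817/12411958809845 - 274*I*√31/12411958809845 ≈ 2668.0 - 1.2291e-10*I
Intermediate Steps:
H(A, P) = (A + P)/(-106 + P)
l = -130044/137 + 2*I*√31/137 (l = (3238 - 1*4187) - (√(-60 - 64) - 31)/(-106 - 31) = (3238 - 4187) - (√(-124) - 31)/(-137) = -949 - (-1)*(2*I*√31 - 31)/137 = -949 - (-1)*(-31 + 2*I*√31)/137 = -949 - (31/137 - 2*I*√31/137) = -949 + (-31/137 + 2*I*√31/137) = -130044/137 + 2*I*√31/137 ≈ -949.23 + 0.081281*I)
(5671 - 3003) + 1/(F + l) = (5671 - 3003) + 1/(26665 + (-130044/137 + 2*I*√31/137)) = 2668 + 1/(3523061/137 + 2*I*√31/137)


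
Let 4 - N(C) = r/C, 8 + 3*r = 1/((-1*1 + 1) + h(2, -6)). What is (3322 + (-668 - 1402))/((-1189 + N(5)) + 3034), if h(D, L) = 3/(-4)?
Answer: 56340/83233 ≈ 0.67690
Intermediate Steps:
h(D, L) = -¾ (h(D, L) = 3*(-¼) = -¾)
r = -28/9 (r = -8/3 + 1/(3*((-1*1 + 1) - ¾)) = -8/3 + 1/(3*((-1 + 1) - ¾)) = -8/3 + 1/(3*(0 - ¾)) = -8/3 + 1/(3*(-¾)) = -8/3 + (⅓)*(-4/3) = -8/3 - 4/9 = -28/9 ≈ -3.1111)
N(C) = 4 + 28/(9*C) (N(C) = 4 - (-28)/(9*C) = 4 + 28/(9*C))
(3322 + (-668 - 1402))/((-1189 + N(5)) + 3034) = (3322 + (-668 - 1402))/((-1189 + (4 + (28/9)/5)) + 3034) = (3322 - 2070)/((-1189 + (4 + (28/9)*(⅕))) + 3034) = 1252/((-1189 + (4 + 28/45)) + 3034) = 1252/((-1189 + 208/45) + 3034) = 1252/(-53297/45 + 3034) = 1252/(83233/45) = 1252*(45/83233) = 56340/83233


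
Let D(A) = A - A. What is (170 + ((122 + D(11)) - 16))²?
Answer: 76176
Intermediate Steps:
D(A) = 0
(170 + ((122 + D(11)) - 16))² = (170 + ((122 + 0) - 16))² = (170 + (122 - 16))² = (170 + 106)² = 276² = 76176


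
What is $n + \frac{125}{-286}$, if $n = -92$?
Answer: $- \frac{26437}{286} \approx -92.437$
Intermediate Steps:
$n + \frac{125}{-286} = -92 + \frac{125}{-286} = -92 + 125 \left(- \frac{1}{286}\right) = -92 - \frac{125}{286} = - \frac{26437}{286}$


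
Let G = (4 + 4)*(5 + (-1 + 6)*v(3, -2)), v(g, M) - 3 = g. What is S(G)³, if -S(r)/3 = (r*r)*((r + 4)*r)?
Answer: -6542459853823084068864000000000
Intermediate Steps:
v(g, M) = 3 + g
G = 280 (G = (4 + 4)*(5 + (-1 + 6)*(3 + 3)) = 8*(5 + 5*6) = 8*(5 + 30) = 8*35 = 280)
S(r) = -3*r³*(4 + r) (S(r) = -3*r*r*(r + 4)*r = -3*r²*(4 + r)*r = -3*r²*r*(4 + r) = -3*r³*(4 + r))
S(G)³ = (3*280³*(-4 - 1*280))³ = (3*21952000*(-4 - 280))³ = (3*21952000*(-284))³ = (-18703104000)³ = -6542459853823084068864000000000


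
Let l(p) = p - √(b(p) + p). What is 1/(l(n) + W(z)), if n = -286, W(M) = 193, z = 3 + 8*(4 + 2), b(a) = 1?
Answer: I/(√285 - 93*I) ≈ -0.01041 + 0.0018896*I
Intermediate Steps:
z = 51 (z = 3 + 8*6 = 3 + 48 = 51)
l(p) = p - √(1 + p)
1/(l(n) + W(z)) = 1/((-286 - √(1 - 286)) + 193) = 1/((-286 - √(-285)) + 193) = 1/((-286 - I*√285) + 193) = 1/(-93 - I*√285)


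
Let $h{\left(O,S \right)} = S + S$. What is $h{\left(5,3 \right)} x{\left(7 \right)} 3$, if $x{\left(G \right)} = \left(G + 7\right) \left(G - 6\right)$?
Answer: $252$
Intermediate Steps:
$x{\left(G \right)} = \left(-6 + G\right) \left(7 + G\right)$ ($x{\left(G \right)} = \left(7 + G\right) \left(-6 + G\right) = \left(-6 + G\right) \left(7 + G\right)$)
$h{\left(O,S \right)} = 2 S$
$h{\left(5,3 \right)} x{\left(7 \right)} 3 = 2 \cdot 3 \left(-42 + 7 + 7^{2}\right) 3 = 6 \left(-42 + 7 + 49\right) 3 = 6 \cdot 14 \cdot 3 = 84 \cdot 3 = 252$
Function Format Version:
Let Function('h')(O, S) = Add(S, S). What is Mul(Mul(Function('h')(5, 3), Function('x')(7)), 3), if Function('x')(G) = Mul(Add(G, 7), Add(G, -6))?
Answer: 252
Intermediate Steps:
Function('x')(G) = Mul(Add(-6, G), Add(7, G)) (Function('x')(G) = Mul(Add(7, G), Add(-6, G)) = Mul(Add(-6, G), Add(7, G)))
Function('h')(O, S) = Mul(2, S)
Mul(Mul(Function('h')(5, 3), Function('x')(7)), 3) = Mul(Mul(Mul(2, 3), Add(-42, 7, Pow(7, 2))), 3) = Mul(Mul(6, Add(-42, 7, 49)), 3) = Mul(Mul(6, 14), 3) = Mul(84, 3) = 252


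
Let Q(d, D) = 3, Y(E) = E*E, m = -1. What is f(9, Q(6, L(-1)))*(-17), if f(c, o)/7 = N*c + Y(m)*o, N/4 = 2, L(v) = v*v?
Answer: -8925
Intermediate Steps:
L(v) = v²
Y(E) = E²
N = 8 (N = 4*2 = 8)
f(c, o) = 7*o + 56*c (f(c, o) = 7*(8*c + (-1)²*o) = 7*(8*c + 1*o) = 7*(8*c + o) = 7*(o + 8*c) = 7*o + 56*c)
f(9, Q(6, L(-1)))*(-17) = (7*3 + 56*9)*(-17) = (21 + 504)*(-17) = 525*(-17) = -8925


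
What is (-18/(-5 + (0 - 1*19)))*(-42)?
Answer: -63/2 ≈ -31.500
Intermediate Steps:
(-18/(-5 + (0 - 1*19)))*(-42) = (-18/(-5 + (0 - 19)))*(-42) = (-18/(-5 - 19))*(-42) = (-18/(-24))*(-42) = -1/24*(-18)*(-42) = (3/4)*(-42) = -63/2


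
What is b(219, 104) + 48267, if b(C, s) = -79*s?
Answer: 40051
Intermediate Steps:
b(219, 104) + 48267 = -79*104 + 48267 = -8216 + 48267 = 40051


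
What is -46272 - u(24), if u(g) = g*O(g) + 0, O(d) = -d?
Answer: -45696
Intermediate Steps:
u(g) = -g² (u(g) = g*(-g) + 0 = -g² + 0 = -g²)
-46272 - u(24) = -46272 - (-1)*24² = -46272 - (-1)*576 = -46272 - 1*(-576) = -46272 + 576 = -45696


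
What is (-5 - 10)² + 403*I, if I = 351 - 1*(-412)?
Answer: 307714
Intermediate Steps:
I = 763 (I = 351 + 412 = 763)
(-5 - 10)² + 403*I = (-5 - 10)² + 403*763 = (-15)² + 307489 = 225 + 307489 = 307714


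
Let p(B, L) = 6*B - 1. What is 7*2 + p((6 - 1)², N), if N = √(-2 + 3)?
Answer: 163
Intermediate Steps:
N = 1 (N = √1 = 1)
p(B, L) = -1 + 6*B
7*2 + p((6 - 1)², N) = 7*2 + (-1 + 6*(6 - 1)²) = 14 + (-1 + 6*5²) = 14 + (-1 + 6*25) = 14 + (-1 + 150) = 14 + 149 = 163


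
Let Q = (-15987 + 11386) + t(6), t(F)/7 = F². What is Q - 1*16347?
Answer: -20696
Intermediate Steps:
t(F) = 7*F²
Q = -4349 (Q = (-15987 + 11386) + 7*6² = -4601 + 7*36 = -4601 + 252 = -4349)
Q - 1*16347 = -4349 - 1*16347 = -4349 - 16347 = -20696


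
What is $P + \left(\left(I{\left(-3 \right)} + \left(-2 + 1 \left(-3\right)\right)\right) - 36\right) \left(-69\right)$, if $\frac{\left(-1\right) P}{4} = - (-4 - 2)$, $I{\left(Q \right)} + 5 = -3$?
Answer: $3357$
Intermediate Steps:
$I{\left(Q \right)} = -8$ ($I{\left(Q \right)} = -5 - 3 = -8$)
$P = -24$ ($P = - 4 \left(- (-4 - 2)\right) = - 4 \left(\left(-1\right) \left(-6\right)\right) = \left(-4\right) 6 = -24$)
$P + \left(\left(I{\left(-3 \right)} + \left(-2 + 1 \left(-3\right)\right)\right) - 36\right) \left(-69\right) = -24 + \left(\left(-8 + \left(-2 + 1 \left(-3\right)\right)\right) - 36\right) \left(-69\right) = -24 + \left(\left(-8 - 5\right) - 36\right) \left(-69\right) = -24 + \left(-13 - 36\right) \left(-69\right) = -24 - -3381 = -24 + 3381 = 3357$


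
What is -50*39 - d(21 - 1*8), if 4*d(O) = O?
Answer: -7813/4 ≈ -1953.3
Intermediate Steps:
d(O) = O/4
-50*39 - d(21 - 1*8) = -50*39 - (21 - 1*8)/4 = -1950 - (21 - 8)/4 = -1950 - 13/4 = -7813/4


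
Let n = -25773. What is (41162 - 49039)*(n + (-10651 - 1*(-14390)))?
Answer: 173561818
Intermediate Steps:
(41162 - 49039)*(n + (-10651 - 1*(-14390))) = (41162 - 49039)*(-25773 + (-10651 - 1*(-14390))) = -7877*(-25773 + (-10651 + 14390)) = -7877*(-25773 + 3739) = -7877*(-22034) = 173561818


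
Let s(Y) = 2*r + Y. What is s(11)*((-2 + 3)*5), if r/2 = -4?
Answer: -25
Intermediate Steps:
r = -8 (r = 2*(-4) = -8)
s(Y) = -16 + Y (s(Y) = 2*(-8) + Y = -16 + Y)
s(11)*((-2 + 3)*5) = (-16 + 11)*((-2 + 3)*5) = -5*5 = -25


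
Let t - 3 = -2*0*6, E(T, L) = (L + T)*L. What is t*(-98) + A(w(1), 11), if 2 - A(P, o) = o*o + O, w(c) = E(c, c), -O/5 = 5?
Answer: -388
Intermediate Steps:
E(T, L) = L*(L + T)
O = -25 (O = -5*5 = -25)
w(c) = 2*c**2 (w(c) = c*(c + c) = c*(2*c) = 2*c**2)
t = 3 (t = 3 - 2*0*6 = 3 + 0*6 = 3 + 0 = 3)
A(P, o) = 27 - o**2 (A(P, o) = 2 - (o*o - 25) = 2 - (o**2 - 25) = 2 - (-25 + o**2) = 2 + (25 - o**2) = 27 - o**2)
t*(-98) + A(w(1), 11) = 3*(-98) + (27 - 1*11**2) = -294 + (27 - 1*121) = -294 + (27 - 121) = -294 - 94 = -388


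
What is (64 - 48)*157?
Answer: 2512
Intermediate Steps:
(64 - 48)*157 = 16*157 = 2512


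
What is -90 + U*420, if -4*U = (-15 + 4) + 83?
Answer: -7650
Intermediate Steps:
U = -18 (U = -((-15 + 4) + 83)/4 = -(-11 + 83)/4 = -¼*72 = -18)
-90 + U*420 = -90 - 18*420 = -90 - 7560 = -7650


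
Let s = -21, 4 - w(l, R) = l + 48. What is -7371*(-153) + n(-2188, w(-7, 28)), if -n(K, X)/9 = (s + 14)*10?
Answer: 1128393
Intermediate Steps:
w(l, R) = -44 - l (w(l, R) = 4 - (l + 48) = 4 - (48 + l) = 4 + (-48 - l) = -44 - l)
n(K, X) = 630 (n(K, X) = -9*(-21 + 14)*10 = -(-63)*10 = -9*(-70) = 630)
-7371*(-153) + n(-2188, w(-7, 28)) = -7371*(-153) + 630 = 1127763 + 630 = 1128393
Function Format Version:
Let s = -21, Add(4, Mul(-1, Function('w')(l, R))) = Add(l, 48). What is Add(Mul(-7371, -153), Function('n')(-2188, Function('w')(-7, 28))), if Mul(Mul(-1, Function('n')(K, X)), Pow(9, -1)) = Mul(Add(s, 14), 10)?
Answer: 1128393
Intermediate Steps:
Function('w')(l, R) = Add(-44, Mul(-1, l)) (Function('w')(l, R) = Add(4, Mul(-1, Add(l, 48))) = Add(4, Mul(-1, Add(48, l))) = Add(4, Add(-48, Mul(-1, l))) = Add(-44, Mul(-1, l)))
Function('n')(K, X) = 630 (Function('n')(K, X) = Mul(-9, Mul(Add(-21, 14), 10)) = Mul(-9, Mul(-7, 10)) = Mul(-9, -70) = 630)
Add(Mul(-7371, -153), Function('n')(-2188, Function('w')(-7, 28))) = Add(Mul(-7371, -153), 630) = Add(1127763, 630) = 1128393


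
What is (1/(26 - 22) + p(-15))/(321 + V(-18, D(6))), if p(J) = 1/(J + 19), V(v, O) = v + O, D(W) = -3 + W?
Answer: 1/612 ≈ 0.0016340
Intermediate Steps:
V(v, O) = O + v
p(J) = 1/(19 + J)
(1/(26 - 22) + p(-15))/(321 + V(-18, D(6))) = (1/(26 - 22) + 1/(19 - 15))/(321 + ((-3 + 6) - 18)) = (1/4 + 1/4)/(321 + (3 - 18)) = (¼ + ¼)/(321 - 15) = (½)/306 = (½)*(1/306) = 1/612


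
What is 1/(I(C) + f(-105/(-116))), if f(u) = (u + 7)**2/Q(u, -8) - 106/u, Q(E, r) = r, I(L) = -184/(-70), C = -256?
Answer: -2260608/276444461 ≈ -0.0081774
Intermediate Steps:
I(L) = 92/35 (I(L) = -184*(-1/70) = 92/35)
f(u) = -106/u - (7 + u)**2/8 (f(u) = (u + 7)**2/(-8) - 106/u = (7 + u)**2*(-1/8) - 106/u = -(7 + u)**2/8 - 106/u = -106/u - (7 + u)**2/8)
1/(I(C) + f(-105/(-116))) = 1/(92/35 + (-106/((-105/(-116))) - (7 - 105/(-116))**2/8)) = 1/(92/35 + (-106/((-105*(-1/116))) - (7 - 105*(-1/116))**2/8)) = 1/(92/35 + (-106/105/116 - (7 + 105/116)**2/8)) = 1/(92/35 + (-106*116/105 - (917/116)**2/8)) = 1/(92/35 + (-12296/105 - 1/8*840889/13456)) = 1/(92/35 + (-12296/105 - 840889/107648)) = 1/(92/35 - 1411933153/11303040) = 1/(-276444461/2260608) = -2260608/276444461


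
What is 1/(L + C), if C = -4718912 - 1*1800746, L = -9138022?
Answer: -1/15657680 ≈ -6.3866e-8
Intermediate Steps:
C = -6519658 (C = -4718912 - 1800746 = -6519658)
1/(L + C) = 1/(-9138022 - 6519658) = 1/(-15657680) = -1/15657680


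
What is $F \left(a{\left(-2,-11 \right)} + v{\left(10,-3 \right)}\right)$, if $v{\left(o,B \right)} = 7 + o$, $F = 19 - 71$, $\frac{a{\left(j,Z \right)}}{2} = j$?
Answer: $-676$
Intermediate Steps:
$a{\left(j,Z \right)} = 2 j$
$F = -52$ ($F = 19 - 71 = -52$)
$F \left(a{\left(-2,-11 \right)} + v{\left(10,-3 \right)}\right) = - 52 \left(2 \left(-2\right) + \left(7 + 10\right)\right) = - 52 \left(-4 + 17\right) = \left(-52\right) 13 = -676$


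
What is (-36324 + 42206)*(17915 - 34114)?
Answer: -95282518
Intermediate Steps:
(-36324 + 42206)*(17915 - 34114) = 5882*(-16199) = -95282518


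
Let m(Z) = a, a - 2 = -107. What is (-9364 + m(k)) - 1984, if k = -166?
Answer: -11453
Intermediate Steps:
a = -105 (a = 2 - 107 = -105)
m(Z) = -105
(-9364 + m(k)) - 1984 = (-9364 - 105) - 1984 = -9469 - 1984 = -11453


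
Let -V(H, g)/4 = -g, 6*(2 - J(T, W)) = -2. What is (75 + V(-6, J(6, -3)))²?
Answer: 64009/9 ≈ 7112.1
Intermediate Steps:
J(T, W) = 7/3 (J(T, W) = 2 - ⅙*(-2) = 2 + ⅓ = 7/3)
V(H, g) = 4*g (V(H, g) = -(-4)*g = 4*g)
(75 + V(-6, J(6, -3)))² = (75 + 4*(7/3))² = (75 + 28/3)² = (253/3)² = 64009/9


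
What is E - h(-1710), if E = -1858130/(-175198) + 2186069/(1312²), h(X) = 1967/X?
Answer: 1679380933886381/128923751162880 ≈ 13.026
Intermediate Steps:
E = 1790737921691/150788013056 (E = -1858130*(-1/175198) + 2186069/1721344 = 929065/87599 + 2186069*(1/1721344) = 929065/87599 + 2186069/1721344 = 1790737921691/150788013056 ≈ 11.876)
E - h(-1710) = 1790737921691/150788013056 - 1967/(-1710) = 1790737921691/150788013056 - 1967*(-1)/1710 = 1790737921691/150788013056 - 1*(-1967/1710) = 1790737921691/150788013056 + 1967/1710 = 1679380933886381/128923751162880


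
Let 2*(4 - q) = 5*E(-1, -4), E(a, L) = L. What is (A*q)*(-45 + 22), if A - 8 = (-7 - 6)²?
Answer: -56994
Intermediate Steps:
q = 14 (q = 4 - 5*(-4)/2 = 4 - ½*(-20) = 4 + 10 = 14)
A = 177 (A = 8 + (-7 - 6)² = 8 + (-13)² = 8 + 169 = 177)
(A*q)*(-45 + 22) = (177*14)*(-45 + 22) = 2478*(-23) = -56994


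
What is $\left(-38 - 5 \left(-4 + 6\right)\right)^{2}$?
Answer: $2304$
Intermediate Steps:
$\left(-38 - 5 \left(-4 + 6\right)\right)^{2} = \left(-38 - 10\right)^{2} = \left(-48\right)^{2} = 2304$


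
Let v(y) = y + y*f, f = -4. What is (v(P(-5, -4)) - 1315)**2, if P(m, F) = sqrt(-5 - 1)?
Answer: 1729171 + 7890*I*sqrt(6) ≈ 1.7292e+6 + 19326.0*I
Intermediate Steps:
P(m, F) = I*sqrt(6) (P(m, F) = sqrt(-6) = I*sqrt(6))
v(y) = -3*y (v(y) = y + y*(-4) = y - 4*y = -3*y)
(v(P(-5, -4)) - 1315)**2 = (-3*I*sqrt(6) - 1315)**2 = (-1315 - 3*I*sqrt(6))**2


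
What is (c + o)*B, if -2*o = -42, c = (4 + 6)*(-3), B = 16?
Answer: -144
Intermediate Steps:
c = -30 (c = 10*(-3) = -30)
o = 21 (o = -½*(-42) = 21)
(c + o)*B = (-30 + 21)*16 = -9*16 = -144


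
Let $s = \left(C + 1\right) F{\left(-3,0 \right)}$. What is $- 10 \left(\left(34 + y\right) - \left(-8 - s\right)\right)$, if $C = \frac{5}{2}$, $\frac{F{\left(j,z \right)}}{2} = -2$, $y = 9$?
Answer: $-370$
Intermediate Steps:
$F{\left(j,z \right)} = -4$ ($F{\left(j,z \right)} = 2 \left(-2\right) = -4$)
$C = \frac{5}{2}$ ($C = 5 \cdot \frac{1}{2} = \frac{5}{2} \approx 2.5$)
$s = -14$ ($s = \left(\frac{5}{2} + 1\right) \left(-4\right) = \frac{7}{2} \left(-4\right) = -14$)
$- 10 \left(\left(34 + y\right) - \left(-8 - s\right)\right) = - 10 \left(\left(34 + 9\right) - \left(-8 - -14\right)\right) = - 10 \left(43 - \left(-8 + 14\right)\right) = - 10 \left(43 - 6\right) = \left(-10\right) 37 = -370$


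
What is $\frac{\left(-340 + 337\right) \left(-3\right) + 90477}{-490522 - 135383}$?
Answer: $- \frac{10054}{69545} \approx -0.14457$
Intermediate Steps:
$\frac{\left(-340 + 337\right) \left(-3\right) + 90477}{-490522 - 135383} = \frac{\left(-3\right) \left(-3\right) + 90477}{-625905} = \left(9 + 90477\right) \left(- \frac{1}{625905}\right) = 90486 \left(- \frac{1}{625905}\right) = - \frac{10054}{69545}$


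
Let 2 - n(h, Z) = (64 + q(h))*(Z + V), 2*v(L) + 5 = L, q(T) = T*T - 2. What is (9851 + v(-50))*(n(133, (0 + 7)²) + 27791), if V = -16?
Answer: -5481414765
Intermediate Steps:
q(T) = -2 + T² (q(T) = T² - 2 = -2 + T²)
v(L) = -5/2 + L/2
n(h, Z) = 2 - (-16 + Z)*(62 + h²) (n(h, Z) = 2 - (64 + (-2 + h²))*(Z - 16) = 2 - (62 + h²)*(-16 + Z) = 2 - (-16 + Z)*(62 + h²))
(9851 + v(-50))*(n(133, (0 + 7)²) + 27791) = (9851 + (-5/2 + (½)*(-50)))*((994 - 62*(0 + 7)² + 16*133² - 1*(0 + 7)²*133²) + 27791) = (9851 + (-5/2 - 25))*((994 - 62*7² + 16*17689 - 1*7²*17689) + 27791) = (9851 - 55/2)*((994 - 62*49 + 283024 - 1*49*17689) + 27791) = 19647*((994 - 3038 + 283024 - 866761) + 27791)/2 = 19647*(-585781 + 27791)/2 = (19647/2)*(-557990) = -5481414765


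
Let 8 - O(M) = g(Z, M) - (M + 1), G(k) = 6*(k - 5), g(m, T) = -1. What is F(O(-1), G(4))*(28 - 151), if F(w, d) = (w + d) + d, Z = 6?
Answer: 369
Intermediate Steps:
G(k) = -30 + 6*k (G(k) = 6*(-5 + k) = -30 + 6*k)
O(M) = 10 + M (O(M) = 8 - (-1 - (M + 1)) = 8 - (-1 - (1 + M)) = 8 - (-1 + (-1 - M)) = 8 - (-2 - M) = 8 + (2 + M) = 10 + M)
F(w, d) = w + 2*d (F(w, d) = (d + w) + d = w + 2*d)
F(O(-1), G(4))*(28 - 151) = ((10 - 1) + 2*(-30 + 6*4))*(28 - 151) = (9 + 2*(-30 + 24))*(-123) = (9 + 2*(-6))*(-123) = (9 - 12)*(-123) = -3*(-123) = 369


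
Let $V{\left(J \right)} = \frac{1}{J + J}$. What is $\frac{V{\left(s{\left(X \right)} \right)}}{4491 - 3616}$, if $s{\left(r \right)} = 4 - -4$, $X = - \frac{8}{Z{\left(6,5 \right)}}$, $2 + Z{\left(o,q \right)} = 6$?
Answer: $\frac{1}{14000} \approx 7.1429 \cdot 10^{-5}$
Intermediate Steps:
$Z{\left(o,q \right)} = 4$ ($Z{\left(o,q \right)} = -2 + 6 = 4$)
$X = -2$ ($X = - \frac{8}{4} = \left(-8\right) \frac{1}{4} = -2$)
$s{\left(r \right)} = 8$ ($s{\left(r \right)} = 4 + 4 = 8$)
$V{\left(J \right)} = \frac{1}{2 J}$
$\frac{V{\left(s{\left(X \right)} \right)}}{4491 - 3616} = \frac{\frac{1}{2} \cdot \frac{1}{8}}{4491 - 3616} = \frac{\frac{1}{2} \cdot \frac{1}{8}}{875} = \frac{1}{16} \cdot \frac{1}{875} = \frac{1}{14000}$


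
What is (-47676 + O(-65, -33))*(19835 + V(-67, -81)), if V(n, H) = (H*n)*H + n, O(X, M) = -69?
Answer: 20044258155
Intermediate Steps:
V(n, H) = n + n*H² (V(n, H) = n*H² + n = n + n*H²)
(-47676 + O(-65, -33))*(19835 + V(-67, -81)) = (-47676 - 69)*(19835 - 67*(1 + (-81)²)) = -47745*(19835 - 67*(1 + 6561)) = -47745*(19835 - 67*6562) = -47745*(19835 - 439654) = -47745*(-419819) = 20044258155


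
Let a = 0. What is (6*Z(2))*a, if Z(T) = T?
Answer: 0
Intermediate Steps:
(6*Z(2))*a = (6*2)*0 = 12*0 = 0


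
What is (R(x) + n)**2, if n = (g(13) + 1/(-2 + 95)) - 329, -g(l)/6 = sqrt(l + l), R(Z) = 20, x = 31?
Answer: 833853160/8649 + 114944*sqrt(26)/31 ≈ 1.1532e+5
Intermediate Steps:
g(l) = -6*sqrt(2)*sqrt(l) (g(l) = -6*sqrt(l + l) = -6*sqrt(2)*sqrt(l))
n = -30596/93 - 6*sqrt(26) (n = (-6*sqrt(2)*sqrt(13) + 1/(-2 + 95)) - 329 = (-6*sqrt(26) + 1/93) - 329 = (1/93 - 6*sqrt(26)) - 329 = -30596/93 - 6*sqrt(26) ≈ -359.58)
(R(x) + n)**2 = (20 + (-30596/93 - 6*sqrt(26)))**2 = (-28736/93 - 6*sqrt(26))**2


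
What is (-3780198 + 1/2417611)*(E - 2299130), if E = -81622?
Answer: 21757807439702026704/2417611 ≈ 8.9997e+12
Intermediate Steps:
(-3780198 + 1/2417611)*(E - 2299130) = (-3780198 + 1/2417611)*(-81622 - 2299130) = (-3780198 + 1/2417611)*(-2380752) = -9139048266977/2417611*(-2380752) = 21757807439702026704/2417611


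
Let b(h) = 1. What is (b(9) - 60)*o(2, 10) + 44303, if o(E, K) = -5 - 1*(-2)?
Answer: 44480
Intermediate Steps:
o(E, K) = -3 (o(E, K) = -5 + 2 = -3)
(b(9) - 60)*o(2, 10) + 44303 = (1 - 60)*(-3) + 44303 = -59*(-3) + 44303 = 177 + 44303 = 44480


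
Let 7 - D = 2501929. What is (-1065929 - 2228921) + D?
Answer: -5796772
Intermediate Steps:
D = -2501922 (D = 7 - 1*2501929 = 7 - 2501929 = -2501922)
(-1065929 - 2228921) + D = (-1065929 - 2228921) - 2501922 = -3294850 - 2501922 = -5796772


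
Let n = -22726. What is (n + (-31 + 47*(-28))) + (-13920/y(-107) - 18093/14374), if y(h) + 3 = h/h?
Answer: -246000355/14374 ≈ -17114.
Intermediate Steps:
y(h) = -2 (y(h) = -3 + h/h = -3 + 1 = -2)
(n + (-31 + 47*(-28))) + (-13920/y(-107) - 18093/14374) = (-22726 + (-31 + 47*(-28))) + (-13920/(-2) - 18093/14374) = (-22726 + (-31 - 1316)) + (-13920*(-½) - 18093*1/14374) = (-22726 - 1347) + (6960 - 18093/14374) = -24073 + 100024947/14374 = -246000355/14374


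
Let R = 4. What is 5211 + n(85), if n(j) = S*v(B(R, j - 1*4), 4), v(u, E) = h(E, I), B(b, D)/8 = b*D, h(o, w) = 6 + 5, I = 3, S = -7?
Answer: 5134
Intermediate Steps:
h(o, w) = 11
B(b, D) = 8*D*b (B(b, D) = 8*(b*D) = 8*(D*b) = 8*D*b)
v(u, E) = 11
n(j) = -77 (n(j) = -7*11 = -77)
5211 + n(85) = 5211 - 77 = 5134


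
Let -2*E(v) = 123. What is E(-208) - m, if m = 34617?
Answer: -69357/2 ≈ -34679.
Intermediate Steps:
E(v) = -123/2 (E(v) = -½*123 = -123/2)
E(-208) - m = -123/2 - 1*34617 = -123/2 - 34617 = -69357/2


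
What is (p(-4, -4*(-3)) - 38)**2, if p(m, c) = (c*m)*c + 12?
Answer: 362404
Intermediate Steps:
p(m, c) = 12 + m*c**2 (p(m, c) = m*c**2 + 12 = 12 + m*c**2)
(p(-4, -4*(-3)) - 38)**2 = ((12 - 4*(-4*(-3))**2) - 38)**2 = ((12 - 4*12**2) - 38)**2 = ((12 - 4*144) - 38)**2 = ((12 - 576) - 38)**2 = (-564 - 38)**2 = (-602)**2 = 362404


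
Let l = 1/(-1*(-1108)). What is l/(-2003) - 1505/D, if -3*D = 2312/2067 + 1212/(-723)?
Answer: -311972275687081/38543554739 ≈ -8094.0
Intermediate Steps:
l = 1/1108 ≈ 0.00090253
D = 277876/1494441 (D = -(2312/2067 + 1212/(-723))/3 = -(2312*(1/2067) + 1212*(-1/723))/3 = -(2312/2067 - 404/241)/3 = -⅓*(-277876/498147) = 277876/1494441 ≈ 0.18594)
l/(-2003) - 1505/D = (1/1108)/(-2003) - 1505/277876/1494441 = (1/1108)*(-1/2003) - 1505*1494441/277876 = -1/2219324 - 2249133705/277876 = -311972275687081/38543554739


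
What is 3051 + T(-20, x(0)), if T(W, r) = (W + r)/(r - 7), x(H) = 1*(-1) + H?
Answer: 24429/8 ≈ 3053.6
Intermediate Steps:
x(H) = -1 + H
T(W, r) = (W + r)/(-7 + r)
3051 + T(-20, x(0)) = 3051 + (-20 + (-1 + 0))/(-7 + (-1 + 0)) = 3051 + (-20 - 1)/(-7 - 1) = 3051 - 21/(-8) = 3051 - ⅛*(-21) = 3051 + 21/8 = 24429/8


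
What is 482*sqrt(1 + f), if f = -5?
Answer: 964*I ≈ 964.0*I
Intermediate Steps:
482*sqrt(1 + f) = 482*sqrt(1 - 5) = 482*sqrt(-4) = 482*(2*I) = 964*I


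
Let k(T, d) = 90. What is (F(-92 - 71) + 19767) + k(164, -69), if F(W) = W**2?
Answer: 46426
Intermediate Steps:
(F(-92 - 71) + 19767) + k(164, -69) = ((-92 - 71)**2 + 19767) + 90 = ((-163)**2 + 19767) + 90 = (26569 + 19767) + 90 = 46336 + 90 = 46426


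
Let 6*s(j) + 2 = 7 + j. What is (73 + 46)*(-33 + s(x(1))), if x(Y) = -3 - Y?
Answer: -23443/6 ≈ -3907.2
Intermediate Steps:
s(j) = ⅚ + j/6 (s(j) = -⅓ + (7 + j)/6 = -⅓ + (7/6 + j/6) = ⅚ + j/6)
(73 + 46)*(-33 + s(x(1))) = (73 + 46)*(-33 + (⅚ + (-3 - 1*1)/6)) = 119*(-33 + (⅚ + (-3 - 1)/6)) = 119*(-33 + (⅚ + (⅙)*(-4))) = 119*(-33 + (⅚ - ⅔)) = 119*(-33 + ⅙) = 119*(-197/6) = -23443/6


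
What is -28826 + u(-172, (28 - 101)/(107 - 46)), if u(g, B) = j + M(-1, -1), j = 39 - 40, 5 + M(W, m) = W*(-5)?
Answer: -28827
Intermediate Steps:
M(W, m) = -5 - 5*W (M(W, m) = -5 + W*(-5) = -5 - 5*W)
j = -1
u(g, B) = -1 (u(g, B) = -1 + (-5 - 5*(-1)) = -1 + (-5 + 5) = -1 + 0 = -1)
-28826 + u(-172, (28 - 101)/(107 - 46)) = -28826 - 1 = -28827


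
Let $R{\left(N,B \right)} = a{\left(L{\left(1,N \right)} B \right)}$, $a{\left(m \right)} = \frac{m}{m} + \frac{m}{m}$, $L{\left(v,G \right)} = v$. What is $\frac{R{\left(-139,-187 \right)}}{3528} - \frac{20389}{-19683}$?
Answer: $\frac{3998431}{3857868} \approx 1.0364$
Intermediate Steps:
$a{\left(m \right)} = 2$ ($a{\left(m \right)} = 1 + 1 = 2$)
$R{\left(N,B \right)} = 2$
$\frac{R{\left(-139,-187 \right)}}{3528} - \frac{20389}{-19683} = \frac{2}{3528} - \frac{20389}{-19683} = 2 \cdot \frac{1}{3528} - - \frac{20389}{19683} = \frac{1}{1764} + \frac{20389}{19683} = \frac{3998431}{3857868}$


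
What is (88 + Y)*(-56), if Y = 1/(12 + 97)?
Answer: -537208/109 ≈ -4928.5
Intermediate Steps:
Y = 1/109 ≈ 0.0091743
(88 + Y)*(-56) = (88 + 1/109)*(-56) = (9593/109)*(-56) = -537208/109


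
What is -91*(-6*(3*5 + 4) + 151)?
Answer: -3367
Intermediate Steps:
-91*(-6*(3*5 + 4) + 151) = -91*(-6*(15 + 4) + 151) = -91*(-6*19 + 151) = -91*(-114 + 151) = -91*37 = -3367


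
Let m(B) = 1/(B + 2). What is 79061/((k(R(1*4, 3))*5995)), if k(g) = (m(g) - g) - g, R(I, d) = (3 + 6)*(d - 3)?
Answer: 158122/5995 ≈ 26.376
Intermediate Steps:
R(I, d) = -27 + 9*d (R(I, d) = 9*(-3 + d) = -27 + 9*d)
m(B) = 1/(2 + B)
k(g) = 1/(2 + g) - 2*g (k(g) = (1/(2 + g) - g) - g = 1/(2 + g) - 2*g)
79061/((k(R(1*4, 3))*5995)) = 79061/((((1 - 2*(-27 + 9*3)*(2 + (-27 + 9*3)))/(2 + (-27 + 9*3)))*5995)) = 79061/((((1 - 2*(-27 + 27)*(2 + (-27 + 27)))/(2 + (-27 + 27)))*5995)) = 79061/((((1 - 2*0*(2 + 0))/(2 + 0))*5995)) = 79061/((((1 - 2*0*2)/2)*5995)) = 79061/((((1 + 0)/2)*5995)) = 79061/((((1/2)*1)*5995)) = 79061/(((1/2)*5995)) = 79061/(5995/2) = 79061*(2/5995) = 158122/5995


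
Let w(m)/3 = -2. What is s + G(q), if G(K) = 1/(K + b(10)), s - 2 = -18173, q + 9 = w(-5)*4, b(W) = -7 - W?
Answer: -908551/50 ≈ -18171.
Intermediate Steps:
w(m) = -6 (w(m) = 3*(-2) = -6)
q = -33 (q = -9 - 6*4 = -9 - 24 = -33)
s = -18171 (s = 2 - 18173 = -18171)
G(K) = 1/(-17 + K) (G(K) = 1/(K + (-7 - 1*10)) = 1/(K + (-7 - 10)) = 1/(K - 17) = 1/(-17 + K))
s + G(q) = -18171 + 1/(-17 - 33) = -18171 + 1/(-50) = -18171 - 1/50 = -908551/50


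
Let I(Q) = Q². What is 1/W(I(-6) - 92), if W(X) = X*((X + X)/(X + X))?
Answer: -1/56 ≈ -0.017857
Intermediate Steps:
W(X) = X (W(X) = X*((2*X)/((2*X))) = X*((2*X)*(1/(2*X))) = X*1 = X)
1/W(I(-6) - 92) = 1/((-6)² - 92) = 1/(36 - 92) = 1/(-56) = -1/56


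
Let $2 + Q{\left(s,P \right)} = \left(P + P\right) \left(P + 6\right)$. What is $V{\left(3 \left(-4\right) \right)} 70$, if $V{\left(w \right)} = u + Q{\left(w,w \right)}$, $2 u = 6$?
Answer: $10150$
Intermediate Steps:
$u = 3$ ($u = \frac{1}{2} \cdot 6 = 3$)
$Q{\left(s,P \right)} = -2 + 2 P \left(6 + P\right)$ ($Q{\left(s,P \right)} = -2 + \left(P + P\right) \left(P + 6\right) = -2 + 2 P \left(6 + P\right)$)
$V{\left(w \right)} = 1 + 2 w^{2} + 12 w$ ($V{\left(w \right)} = 3 + \left(-2 + 2 w^{2} + 12 w\right) = 1 + 2 w^{2} + 12 w$)
$V{\left(3 \left(-4\right) \right)} 70 = \left(1 + 2 \left(3 \left(-4\right)\right)^{2} + 12 \cdot 3 \left(-4\right)\right) 70 = \left(1 + 2 \left(-12\right)^{2} + 12 \left(-12\right)\right) 70 = \left(1 + 2 \cdot 144 - 144\right) 70 = \left(1 + 288 - 144\right) 70 = 145 \cdot 70 = 10150$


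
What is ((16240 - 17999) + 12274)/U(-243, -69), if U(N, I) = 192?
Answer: 3505/64 ≈ 54.766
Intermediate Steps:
((16240 - 17999) + 12274)/U(-243, -69) = ((16240 - 17999) + 12274)/192 = (-1759 + 12274)*(1/192) = 10515*(1/192) = 3505/64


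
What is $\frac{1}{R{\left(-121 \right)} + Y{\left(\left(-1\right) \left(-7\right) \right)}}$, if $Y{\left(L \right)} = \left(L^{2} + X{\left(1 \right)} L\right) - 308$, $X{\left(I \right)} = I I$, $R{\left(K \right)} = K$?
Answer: $- \frac{1}{373} \approx -0.002681$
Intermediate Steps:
$X{\left(I \right)} = I^{2}$
$Y{\left(L \right)} = -308 + L + L^{2}$ ($Y{\left(L \right)} = \left(L^{2} + 1^{2} L\right) - 308 = \left(L^{2} + 1 L\right) - 308 = \left(L^{2} + L\right) - 308 = \left(L + L^{2}\right) - 308 = -308 + L + L^{2}$)
$\frac{1}{R{\left(-121 \right)} + Y{\left(\left(-1\right) \left(-7\right) \right)}} = \frac{1}{-121 - \left(301 - 49\right)} = \frac{1}{-121 + \left(-308 + 7 + 7^{2}\right)} = \frac{1}{-121 + \left(-308 + 7 + 49\right)} = \frac{1}{-121 - 252} = \frac{1}{-373} = - \frac{1}{373}$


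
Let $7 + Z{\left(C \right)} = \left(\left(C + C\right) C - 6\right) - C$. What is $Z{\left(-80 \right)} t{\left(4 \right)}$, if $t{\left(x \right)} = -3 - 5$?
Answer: $-102936$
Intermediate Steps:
$t{\left(x \right)} = -8$ ($t{\left(x \right)} = -3 - 5 = -8$)
$Z{\left(C \right)} = -13 - C + 2 C^{2}$ ($Z{\left(C \right)} = -7 - \left(6 + C - \left(C + C\right) C\right) = -7 - \left(6 + C - 2 C C\right) = -7 - \left(6 + C - 2 C^{2}\right) = -13 - C + 2 C^{2}$)
$Z{\left(-80 \right)} t{\left(4 \right)} = \left(-13 - -80 + 2 \left(-80\right)^{2}\right) \left(-8\right) = \left(-13 + 80 + 2 \cdot 6400\right) \left(-8\right) = \left(-13 + 80 + 12800\right) \left(-8\right) = 12867 \left(-8\right) = -102936$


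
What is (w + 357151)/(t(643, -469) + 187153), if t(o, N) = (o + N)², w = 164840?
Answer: 521991/217429 ≈ 2.4007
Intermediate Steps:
t(o, N) = (N + o)²
(w + 357151)/(t(643, -469) + 187153) = (164840 + 357151)/((-469 + 643)² + 187153) = 521991/(174² + 187153) = 521991/(30276 + 187153) = 521991/217429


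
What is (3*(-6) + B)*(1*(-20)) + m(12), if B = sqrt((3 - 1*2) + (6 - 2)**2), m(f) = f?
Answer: 372 - 20*sqrt(17) ≈ 289.54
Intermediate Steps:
B = sqrt(17) (B = sqrt((3 - 2) + 4**2) = sqrt(1 + 16) = sqrt(17) ≈ 4.1231)
(3*(-6) + B)*(1*(-20)) + m(12) = (3*(-6) + sqrt(17))*(1*(-20)) + 12 = (-18 + sqrt(17))*(-20) + 12 = (360 - 20*sqrt(17)) + 12 = 372 - 20*sqrt(17)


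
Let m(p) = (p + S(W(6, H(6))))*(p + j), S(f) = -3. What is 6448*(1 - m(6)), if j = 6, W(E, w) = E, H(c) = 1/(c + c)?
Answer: -225680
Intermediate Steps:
H(c) = 1/(2*c)
m(p) = (-3 + p)*(6 + p) (m(p) = (p - 3)*(p + 6) = (-3 + p)*(6 + p))
6448*(1 - m(6)) = 6448*(1 - (-18 + 6² + 3*6)) = 6448*(1 - (-18 + 36 + 18)) = 6448*(1 - 1*36) = 6448*(1 - 36) = 6448*(-35) = -225680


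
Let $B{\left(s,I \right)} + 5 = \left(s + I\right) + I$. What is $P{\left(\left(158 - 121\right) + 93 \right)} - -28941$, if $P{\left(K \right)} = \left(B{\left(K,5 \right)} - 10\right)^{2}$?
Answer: $44566$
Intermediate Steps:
$B{\left(s,I \right)} = -5 + s + 2 I$ ($B{\left(s,I \right)} = -5 + \left(\left(s + I\right) + I\right) = -5 + \left(\left(I + s\right) + I\right) = -5 + \left(s + 2 I\right) = -5 + s + 2 I$)
$P{\left(K \right)} = \left(-5 + K\right)^{2}$ ($P{\left(K \right)} = \left(\left(-5 + K + 2 \cdot 5\right) - 10\right)^{2} = \left(\left(-5 + K + 10\right) - 10\right)^{2} = \left(\left(5 + K\right) - 10\right)^{2} = \left(-5 + K\right)^{2}$)
$P{\left(\left(158 - 121\right) + 93 \right)} - -28941 = \left(-5 + \left(\left(158 - 121\right) + 93\right)\right)^{2} - -28941 = \left(-5 + \left(37 + 93\right)\right)^{2} + 28941 = \left(-5 + 130\right)^{2} + 28941 = 125^{2} + 28941 = 15625 + 28941 = 44566$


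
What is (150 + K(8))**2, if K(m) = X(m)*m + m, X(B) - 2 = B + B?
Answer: 91204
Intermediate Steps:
X(B) = 2 + 2*B (X(B) = 2 + (B + B) = 2 + 2*B)
K(m) = m + m*(2 + 2*m) (K(m) = (2 + 2*m)*m + m = m*(2 + 2*m) + m = m + m*(2 + 2*m))
(150 + K(8))**2 = (150 + 8*(3 + 2*8))**2 = (150 + 8*(3 + 16))**2 = (150 + 8*19)**2 = (150 + 152)**2 = 302**2 = 91204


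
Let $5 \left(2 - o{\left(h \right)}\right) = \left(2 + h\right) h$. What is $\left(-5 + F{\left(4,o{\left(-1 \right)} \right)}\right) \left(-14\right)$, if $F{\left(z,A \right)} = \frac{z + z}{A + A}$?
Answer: $\frac{490}{11} \approx 44.545$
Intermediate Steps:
$o{\left(h \right)} = 2 - \frac{h \left(2 + h\right)}{5}$ ($o{\left(h \right)} = 2 - \frac{\left(2 + h\right) h}{5} = 2 - \frac{h \left(2 + h\right)}{5}$)
$F{\left(z,A \right)} = \frac{z}{A}$ ($F{\left(z,A \right)} = \frac{2 z}{2 A} = 2 z \frac{1}{2 A} = \frac{z}{A}$)
$\left(-5 + F{\left(4,o{\left(-1 \right)} \right)}\right) \left(-14\right) = \left(-5 + \frac{4}{2 - - \frac{2}{5} - \frac{\left(-1\right)^{2}}{5}}\right) \left(-14\right) = \left(-5 + \frac{4}{2 + \frac{2}{5} - \frac{1}{5}}\right) \left(-14\right) = \left(-5 + \frac{4}{\frac{11}{5}}\right) \left(-14\right) = \left(-5 + 4 \cdot \frac{5}{11}\right) \left(-14\right) = \left(-5 + \frac{20}{11}\right) \left(-14\right) = \left(- \frac{35}{11}\right) \left(-14\right) = \frac{490}{11}$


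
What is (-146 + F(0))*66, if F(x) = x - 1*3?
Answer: -9834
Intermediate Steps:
F(x) = -3 + x (F(x) = x - 3 = -3 + x)
(-146 + F(0))*66 = (-146 + (-3 + 0))*66 = (-146 - 3)*66 = -149*66 = -9834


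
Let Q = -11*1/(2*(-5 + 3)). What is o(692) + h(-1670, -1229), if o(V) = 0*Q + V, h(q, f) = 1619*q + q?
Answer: -2704708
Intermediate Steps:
Q = 11/4 (Q = -11/(2*(-2)) = -11/(-4) = -11*(-1/4) = 11/4 ≈ 2.7500)
h(q, f) = 1620*q
o(V) = V (o(V) = 0*(11/4) + V = 0 + V = V)
o(692) + h(-1670, -1229) = 692 + 1620*(-1670) = 692 - 2705400 = -2704708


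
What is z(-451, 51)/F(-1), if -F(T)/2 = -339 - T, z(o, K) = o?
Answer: -451/676 ≈ -0.66716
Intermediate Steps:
F(T) = 678 + 2*T (F(T) = -2*(-339 - T) = 678 + 2*T)
z(-451, 51)/F(-1) = -451/(678 + 2*(-1)) = -451/(678 - 2) = -451/676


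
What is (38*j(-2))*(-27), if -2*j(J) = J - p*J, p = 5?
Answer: 4104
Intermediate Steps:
j(J) = 2*J (j(J) = -(J - 5*J)/2 = -(-2)*J = 2*J)
(38*j(-2))*(-27) = (38*(2*(-2)))*(-27) = (38*(-4))*(-27) = -152*(-27) = 4104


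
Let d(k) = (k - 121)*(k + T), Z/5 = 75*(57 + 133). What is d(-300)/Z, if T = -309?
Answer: 85463/23750 ≈ 3.5984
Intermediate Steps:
Z = 71250 (Z = 5*(75*(57 + 133)) = 5*(75*190) = 5*14250 = 71250)
d(k) = (-309 + k)*(-121 + k) (d(k) = (k - 121)*(k - 309) = (-121 + k)*(-309 + k) = (-309 + k)*(-121 + k))
d(-300)/Z = (37389 + (-300)² - 430*(-300))/71250 = (37389 + 90000 + 129000)*(1/71250) = 256389*(1/71250) = 85463/23750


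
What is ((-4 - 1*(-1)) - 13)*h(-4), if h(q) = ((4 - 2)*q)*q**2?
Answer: 2048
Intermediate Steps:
h(q) = 2*q**3 (h(q) = (2*q)*q**2 = 2*q**3)
((-4 - 1*(-1)) - 13)*h(-4) = ((-4 - 1*(-1)) - 13)*(2*(-4)**3) = ((-4 + 1) - 13)*(2*(-64)) = (-3 - 13)*(-128) = -16*(-128) = 2048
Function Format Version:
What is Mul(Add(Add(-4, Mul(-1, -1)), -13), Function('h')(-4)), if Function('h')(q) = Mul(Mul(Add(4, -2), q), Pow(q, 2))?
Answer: 2048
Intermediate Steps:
Function('h')(q) = Mul(2, Pow(q, 3)) (Function('h')(q) = Mul(Mul(2, q), Pow(q, 2)) = Mul(2, Pow(q, 3)))
Mul(Add(Add(-4, Mul(-1, -1)), -13), Function('h')(-4)) = Mul(Add(Add(-4, Mul(-1, -1)), -13), Mul(2, Pow(-4, 3))) = Mul(Add(Add(-4, 1), -13), Mul(2, -64)) = Mul(Add(-3, -13), -128) = Mul(-16, -128) = 2048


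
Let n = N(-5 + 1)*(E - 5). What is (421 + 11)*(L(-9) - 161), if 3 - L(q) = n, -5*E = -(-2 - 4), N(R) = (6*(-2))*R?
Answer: 301536/5 ≈ 60307.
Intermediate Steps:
N(R) = -12*R
E = -6/5 (E = -(-1)*(-2 - 4)/5 = -(-1)*(-6)/5 = -1/5*6 = -6/5 ≈ -1.2000)
n = -1488/5 (n = (-12*(-5 + 1))*(-6/5 - 5) = -12*(-4)*(-31/5) = 48*(-31/5) = -1488/5 ≈ -297.60)
L(q) = 1503/5 (L(q) = 3 - 1*(-1488/5) = 3 + 1488/5 = 1503/5)
(421 + 11)*(L(-9) - 161) = (421 + 11)*(1503/5 - 161) = 432*(698/5) = 301536/5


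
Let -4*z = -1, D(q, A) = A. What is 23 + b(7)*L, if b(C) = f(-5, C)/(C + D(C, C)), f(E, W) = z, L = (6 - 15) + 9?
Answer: 23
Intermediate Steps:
L = 0 (L = -9 + 9 = 0)
z = 1/4 (z = -1/4*(-1) = 1/4 ≈ 0.25000)
f(E, W) = 1/4
b(C) = 1/(8*C) (b(C) = 1/(4*(C + C)) = 1/(4*((2*C))) = (1/(2*C))/4 = 1/(8*C))
23 + b(7)*L = 23 + ((1/8)/7)*0 = 23 + ((1/8)*(1/7))*0 = 23 + (1/56)*0 = 23 + 0 = 23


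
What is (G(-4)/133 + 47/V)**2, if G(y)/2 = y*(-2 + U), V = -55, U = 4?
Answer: 50851161/53509225 ≈ 0.95033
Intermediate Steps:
G(y) = 4*y (G(y) = 2*(y*(-2 + 4)) = 2*(y*2) = 2*(2*y) = 4*y)
(G(-4)/133 + 47/V)**2 = ((4*(-4))/133 + 47/(-55))**2 = (-16*1/133 + 47*(-1/55))**2 = (-16/133 - 47/55)**2 = (-7131/7315)**2 = 50851161/53509225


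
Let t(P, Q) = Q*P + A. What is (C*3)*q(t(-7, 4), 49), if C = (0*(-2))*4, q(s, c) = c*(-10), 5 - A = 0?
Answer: 0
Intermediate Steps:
A = 5 (A = 5 - 1*0 = 5 + 0 = 5)
t(P, Q) = 5 + P*Q (t(P, Q) = Q*P + 5 = P*Q + 5 = 5 + P*Q)
q(s, c) = -10*c
C = 0 (C = 0*4 = 0)
(C*3)*q(t(-7, 4), 49) = (0*3)*(-10*49) = 0*(-490) = 0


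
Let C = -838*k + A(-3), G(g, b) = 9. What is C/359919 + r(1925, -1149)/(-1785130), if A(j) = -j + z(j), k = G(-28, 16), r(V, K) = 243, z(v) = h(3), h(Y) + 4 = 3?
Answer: -467149673/22155248430 ≈ -0.021085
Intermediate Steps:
h(Y) = -1 (h(Y) = -4 + 3 = -1)
z(v) = -1
k = 9
A(j) = -1 - j (A(j) = -j - 1 = -1 - j)
C = -7540 (C = -838*9 + (-1 - 1*(-3)) = -7542 + (-1 + 3) = -7542 + 2 = -7540)
C/359919 + r(1925, -1149)/(-1785130) = -7540/359919 + 243/(-1785130) = -7540*1/359919 + 243*(-1/1785130) = -260/12411 - 243/1785130 = -467149673/22155248430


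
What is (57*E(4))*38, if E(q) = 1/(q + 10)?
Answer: 1083/7 ≈ 154.71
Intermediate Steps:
E(q) = 1/(10 + q)
(57*E(4))*38 = (57/(10 + 4))*38 = (57/14)*38 = 1083/7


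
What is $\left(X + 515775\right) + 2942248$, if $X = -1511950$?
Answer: $1946073$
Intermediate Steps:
$\left(X + 515775\right) + 2942248 = \left(-1511950 + 515775\right) + 2942248 = -996175 + 2942248 = 1946073$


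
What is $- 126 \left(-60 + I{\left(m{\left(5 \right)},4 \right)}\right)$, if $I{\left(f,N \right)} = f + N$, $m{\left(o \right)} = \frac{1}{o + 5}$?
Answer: $\frac{35217}{5} \approx 7043.4$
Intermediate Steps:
$m{\left(o \right)} = \frac{1}{5 + o}$
$I{\left(f,N \right)} = N + f$
$- 126 \left(-60 + I{\left(m{\left(5 \right)},4 \right)}\right) = - 126 \left(-60 + \left(4 + \frac{1}{5 + 5}\right)\right) = - 126 \left(-60 + \left(4 + \frac{1}{10}\right)\right) = - 126 \left(-60 + \frac{41}{10}\right) = \left(-126\right) \left(- \frac{559}{10}\right) = \frac{35217}{5}$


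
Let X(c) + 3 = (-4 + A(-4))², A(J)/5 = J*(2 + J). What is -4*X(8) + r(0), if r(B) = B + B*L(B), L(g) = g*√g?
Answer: -5172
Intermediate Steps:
A(J) = 5*J*(2 + J) (A(J) = 5*(J*(2 + J)) = 5*J*(2 + J))
L(g) = g^(3/2)
r(B) = B + B^(5/2) (r(B) = B + B*B^(3/2) = B + B^(5/2))
X(c) = 1293 (X(c) = -3 + (-4 + 5*(-4)*(2 - 4))² = -3 + (-4 + 5*(-4)*(-2))² = -3 + (-4 + 40)² = -3 + 36² = -3 + 1296 = 1293)
-4*X(8) + r(0) = -4*1293 + (0 + 0^(5/2)) = -5172 + (0 + 0) = -5172 + 0 = -5172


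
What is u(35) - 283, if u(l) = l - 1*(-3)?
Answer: -245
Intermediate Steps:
u(l) = 3 + l (u(l) = l + 3 = 3 + l)
u(35) - 283 = (3 + 35) - 283 = 38 - 283 = -245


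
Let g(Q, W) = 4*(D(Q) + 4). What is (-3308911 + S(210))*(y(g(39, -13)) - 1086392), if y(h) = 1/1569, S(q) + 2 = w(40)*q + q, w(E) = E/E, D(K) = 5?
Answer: 1879829530052057/523 ≈ 3.5943e+12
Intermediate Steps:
w(E) = 1
g(Q, W) = 36 (g(Q, W) = 4*(5 + 4) = 4*9 = 36)
S(q) = -2 + 2*q (S(q) = -2 + (1*q + q) = -2 + (q + q) = -2 + 2*q)
y(h) = 1/1569
(-3308911 + S(210))*(y(g(39, -13)) - 1086392) = (-3308911 + (-2 + 2*210))*(1/1569 - 1086392) = (-3308911 + (-2 + 420))*(-1704549047/1569) = (-3308911 + 418)*(-1704549047/1569) = -3308493*(-1704549047/1569) = 1879829530052057/523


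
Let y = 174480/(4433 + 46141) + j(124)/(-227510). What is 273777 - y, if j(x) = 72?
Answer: 262505276018459/958840895 ≈ 2.7377e+5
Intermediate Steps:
y = 3307691956/958840895 (y = 174480/(4433 + 46141) + 72/(-227510) = 174480/50574 + 72*(-1/227510) = 174480*(1/50574) - 36/113755 = 29080/8429 - 36/113755 = 3307691956/958840895 ≈ 3.4497)
273777 - y = 273777 - 1*3307691956/958840895 = 273777 - 3307691956/958840895 = 262505276018459/958840895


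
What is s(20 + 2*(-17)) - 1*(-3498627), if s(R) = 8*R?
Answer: 3498515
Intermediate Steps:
s(20 + 2*(-17)) - 1*(-3498627) = 8*(20 + 2*(-17)) - 1*(-3498627) = 8*(20 - 34) + 3498627 = 8*(-14) + 3498627 = -112 + 3498627 = 3498515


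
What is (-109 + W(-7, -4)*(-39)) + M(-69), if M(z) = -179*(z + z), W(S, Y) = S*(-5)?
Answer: 23228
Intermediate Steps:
W(S, Y) = -5*S
M(z) = -358*z
(-109 + W(-7, -4)*(-39)) + M(-69) = (-109 - 5*(-7)*(-39)) - 358*(-69) = (-109 + 35*(-39)) + 24702 = (-109 - 1365) + 24702 = -1474 + 24702 = 23228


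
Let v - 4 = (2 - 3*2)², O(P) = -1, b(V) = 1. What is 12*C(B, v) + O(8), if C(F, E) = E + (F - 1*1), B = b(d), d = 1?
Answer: 239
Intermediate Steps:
B = 1
v = 20 (v = 4 + (2 - 3*2)² = 4 + (2 - 6)² = 4 + (-4)² = 4 + 16 = 20)
C(F, E) = -1 + E + F (C(F, E) = E + (F - 1) = E + (-1 + F) = -1 + E + F)
12*C(B, v) + O(8) = 12*(-1 + 20 + 1) - 1 = 12*20 - 1 = 240 - 1 = 239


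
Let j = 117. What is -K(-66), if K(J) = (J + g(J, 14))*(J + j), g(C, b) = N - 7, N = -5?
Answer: 3978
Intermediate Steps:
g(C, b) = -12 (g(C, b) = -5 - 7 = -12)
K(J) = (-12 + J)*(117 + J) (K(J) = (J - 12)*(J + 117) = (-12 + J)*(117 + J))
-K(-66) = -(-1404 + (-66)² + 105*(-66)) = -(-1404 + 4356 - 6930) = -1*(-3978) = 3978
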